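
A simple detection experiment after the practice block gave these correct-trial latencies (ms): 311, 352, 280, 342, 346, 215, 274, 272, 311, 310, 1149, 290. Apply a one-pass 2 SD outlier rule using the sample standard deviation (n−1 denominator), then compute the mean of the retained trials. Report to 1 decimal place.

n = 12, ΣRT = 4452, M = 371.000
Σ(x−M)² = 676420.00; s = √(676420.00/11) = 247.977
Cutoffs: 371.000 ± 2·247.977 → [-125.0, 867.0]
Outside: 1149 → excluded.
Retained (n=11): Σ = 3303, mean = 3303/11 = 300.273

300.3 ms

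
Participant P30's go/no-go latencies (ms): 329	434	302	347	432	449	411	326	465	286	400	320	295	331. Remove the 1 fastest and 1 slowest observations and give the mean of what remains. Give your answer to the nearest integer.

Sorted: 286, 295, 302, 320, 326, 329, 331, 347, 400, 411, 432, 434, 449, 465
Drop lowest 1 (286) and highest 1 (465)
Remaining (n=12): Σ = 4376, mean = 4376/12 = 364.667

365 ms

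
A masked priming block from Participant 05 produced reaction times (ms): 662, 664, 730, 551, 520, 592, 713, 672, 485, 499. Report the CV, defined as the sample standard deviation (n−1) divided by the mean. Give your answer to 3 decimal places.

n = 10, Σ = 6088, M = 608.8000
Σ(x−M)² = 74309.600; s = √(74309.600/9) = 90.8660
CV = 90.8660 / 608.8000 = 0.14925

0.149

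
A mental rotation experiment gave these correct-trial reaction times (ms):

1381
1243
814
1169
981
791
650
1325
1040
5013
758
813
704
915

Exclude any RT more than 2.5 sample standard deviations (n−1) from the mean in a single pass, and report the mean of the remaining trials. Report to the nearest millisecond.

968 ms

n = 14, ΣRT = 17597, M = 1256.929
Σ(x−M)² = 15909504.93; s = √(15909504.93/13) = 1106.259
Cutoffs: 1256.929 ± 2.5·1106.259 → [-1508.7, 4022.6]
Outside: 5013 → excluded.
Retained (n=13): Σ = 12584, mean = 12584/13 = 968.000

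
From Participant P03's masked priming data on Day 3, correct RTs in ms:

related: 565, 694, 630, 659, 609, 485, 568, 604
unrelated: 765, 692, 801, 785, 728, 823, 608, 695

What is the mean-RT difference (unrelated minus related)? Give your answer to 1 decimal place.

135.4 ms

M(related) = 4814/8 = 601.750
M(unrelated) = 5897/8 = 737.125
Difference = 737.125 − 601.750 = 135.375 ms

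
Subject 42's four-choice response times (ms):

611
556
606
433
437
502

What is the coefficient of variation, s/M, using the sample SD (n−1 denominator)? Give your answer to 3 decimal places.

0.152

n = 6, Σ = 3145, M = 524.1667
Σ(x−M)² = 31650.833; s = √(31650.833/5) = 79.5623
CV = 79.5623 / 524.1667 = 0.15179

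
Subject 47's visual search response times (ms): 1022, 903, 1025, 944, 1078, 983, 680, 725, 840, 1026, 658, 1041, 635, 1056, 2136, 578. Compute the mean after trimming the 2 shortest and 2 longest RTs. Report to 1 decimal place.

Sorted: 578, 635, 658, 680, 725, 840, 903, 944, 983, 1022, 1025, 1026, 1041, 1056, 1078, 2136
Drop lowest 2 (578, 635) and highest 2 (1078, 2136)
Remaining (n=12): Σ = 10903, mean = 10903/12 = 908.583

908.6 ms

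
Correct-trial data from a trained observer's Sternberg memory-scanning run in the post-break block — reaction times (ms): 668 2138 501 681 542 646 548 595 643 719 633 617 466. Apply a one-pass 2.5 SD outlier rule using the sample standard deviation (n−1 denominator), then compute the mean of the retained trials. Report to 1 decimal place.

604.9 ms

n = 13, ΣRT = 9397, M = 722.846
Σ(x−M)² = 2233797.69; s = √(2233797.69/12) = 431.451
Cutoffs: 722.846 ± 2.5·431.451 → [-355.8, 1801.5]
Outside: 2138 → excluded.
Retained (n=12): Σ = 7259, mean = 7259/12 = 604.917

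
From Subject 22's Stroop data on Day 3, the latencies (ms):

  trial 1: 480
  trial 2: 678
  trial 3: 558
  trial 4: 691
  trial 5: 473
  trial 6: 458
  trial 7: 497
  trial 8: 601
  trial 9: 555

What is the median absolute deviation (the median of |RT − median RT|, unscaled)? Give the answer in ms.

75 ms

Sorted: 458, 473, 480, 497, 555, 558, 601, 678, 691 → median = 555
|x − 555|: 75, 123, 3, 136, 82, 97, 58, 46, 0
Sorted deviations: 0, 3, 46, 58, 75, 82, 97, 123, 136 → MAD = 75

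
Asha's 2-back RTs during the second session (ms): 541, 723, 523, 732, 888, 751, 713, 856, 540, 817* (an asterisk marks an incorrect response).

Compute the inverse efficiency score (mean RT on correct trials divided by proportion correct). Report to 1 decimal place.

773.7 ms

Correct trials (n=9): 541, 723, 523, 732, 888, 751, 713, 856, 540
Mean correct RT = 6267/9 = 696.3333 ms
Proportion correct = 9/10
IES = 696.3333 / (9/10) = 773.704 ms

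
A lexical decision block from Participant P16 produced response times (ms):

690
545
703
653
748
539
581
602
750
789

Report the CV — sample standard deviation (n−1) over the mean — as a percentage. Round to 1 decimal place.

13.6%

n = 10, Σ = 6600, M = 660.0000
Σ(x−M)² = 72754.000; s = √(72754.000/9) = 89.9098
CV = 89.9098 / 660.0000 = 0.13623 = 13.623%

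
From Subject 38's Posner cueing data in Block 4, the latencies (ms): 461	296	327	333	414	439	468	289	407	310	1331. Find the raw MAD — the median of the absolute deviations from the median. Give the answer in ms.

Sorted: 289, 296, 310, 327, 333, 407, 414, 439, 461, 468, 1331 → median = 407
|x − 407|: 54, 111, 80, 74, 7, 32, 61, 118, 0, 97, 924
Sorted deviations: 0, 7, 32, 54, 61, 74, 80, 97, 111, 118, 924 → MAD = 74

74 ms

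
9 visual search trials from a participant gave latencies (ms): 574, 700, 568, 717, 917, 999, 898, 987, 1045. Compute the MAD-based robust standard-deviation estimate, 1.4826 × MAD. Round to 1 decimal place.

217.9 ms

Sorted: 568, 574, 700, 717, 898, 917, 987, 999, 1045 → median = 898
|x − 898| sorted: 0, 19, 89, 101, 147, 181, 198, 324, 330 → MAD = 147
Robust SD ≈ 1.4826 × 147 = 217.942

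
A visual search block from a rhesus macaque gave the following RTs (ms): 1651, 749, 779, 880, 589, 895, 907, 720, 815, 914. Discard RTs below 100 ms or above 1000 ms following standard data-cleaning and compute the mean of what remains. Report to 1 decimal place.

805.3 ms

Excluded: 1651
Retained (n=9): Σ = 7248
Mean = 7248/9 = 805.3333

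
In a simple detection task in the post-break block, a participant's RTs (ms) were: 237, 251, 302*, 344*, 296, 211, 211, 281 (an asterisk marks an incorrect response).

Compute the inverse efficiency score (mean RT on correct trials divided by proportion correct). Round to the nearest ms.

330 ms

Correct trials (n=6): 237, 251, 296, 211, 211, 281
Mean correct RT = 1487/6 = 247.8333 ms
Proportion correct = 6/8
IES = 247.8333 / (6/8) = 330.444 ms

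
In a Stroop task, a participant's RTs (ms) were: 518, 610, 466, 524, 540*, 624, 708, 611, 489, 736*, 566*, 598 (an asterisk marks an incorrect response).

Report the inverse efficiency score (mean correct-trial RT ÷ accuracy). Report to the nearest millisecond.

Correct trials (n=9): 518, 610, 466, 524, 624, 708, 611, 489, 598
Mean correct RT = 5148/9 = 572.0000 ms
Proportion correct = 9/12
IES = 572.0000 / (9/12) = 762.667 ms

763 ms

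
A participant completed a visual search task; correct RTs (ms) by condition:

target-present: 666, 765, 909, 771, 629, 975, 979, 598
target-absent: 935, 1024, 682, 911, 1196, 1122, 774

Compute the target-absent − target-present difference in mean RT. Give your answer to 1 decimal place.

M(target-present) = 6292/8 = 786.500
M(target-absent) = 6644/7 = 949.143
Difference = 949.143 − 786.500 = 162.643 ms

162.6 ms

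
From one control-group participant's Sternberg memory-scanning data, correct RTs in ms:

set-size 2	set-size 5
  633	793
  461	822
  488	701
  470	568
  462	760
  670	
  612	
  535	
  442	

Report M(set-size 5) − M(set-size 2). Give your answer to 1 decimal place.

M(set-size 2) = 4773/9 = 530.333
M(set-size 5) = 3644/5 = 728.800
Difference = 728.800 − 530.333 = 198.467 ms

198.5 ms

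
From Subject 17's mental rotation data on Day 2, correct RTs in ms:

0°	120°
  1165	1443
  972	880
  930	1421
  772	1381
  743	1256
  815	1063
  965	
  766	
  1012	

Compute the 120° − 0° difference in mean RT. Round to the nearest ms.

M(0°) = 8140/9 = 904.444
M(120°) = 7444/6 = 1240.667
Difference = 1240.667 − 904.444 = 336.222 ms

336 ms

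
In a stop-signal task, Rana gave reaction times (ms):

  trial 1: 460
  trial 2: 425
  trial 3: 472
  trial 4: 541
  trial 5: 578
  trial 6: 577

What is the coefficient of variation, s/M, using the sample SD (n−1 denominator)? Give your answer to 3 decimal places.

n = 6, Σ = 3053, M = 508.8333
Σ(x−M)² = 21234.833; s = √(21234.833/5) = 65.1688
CV = 65.1688 / 508.8333 = 0.12807

0.128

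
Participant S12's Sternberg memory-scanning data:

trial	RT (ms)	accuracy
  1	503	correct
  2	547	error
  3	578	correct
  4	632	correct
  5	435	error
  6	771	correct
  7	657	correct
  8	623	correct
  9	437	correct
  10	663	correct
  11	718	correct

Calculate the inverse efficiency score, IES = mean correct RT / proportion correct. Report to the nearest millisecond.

Correct trials (n=9): 503, 578, 632, 771, 657, 623, 437, 663, 718
Mean correct RT = 5582/9 = 620.2222 ms
Proportion correct = 9/11
IES = 620.2222 / (9/11) = 758.049 ms

758 ms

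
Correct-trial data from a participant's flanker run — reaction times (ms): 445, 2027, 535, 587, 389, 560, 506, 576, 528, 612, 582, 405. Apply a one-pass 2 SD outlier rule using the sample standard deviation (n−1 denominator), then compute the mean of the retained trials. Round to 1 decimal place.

n = 12, ΣRT = 7752, M = 646.000
Σ(x−M)² = 2138566.00; s = √(2138566.00/11) = 440.925
Cutoffs: 646.000 ± 2·440.925 → [-235.9, 1527.9]
Outside: 2027 → excluded.
Retained (n=11): Σ = 5725, mean = 5725/11 = 520.455

520.5 ms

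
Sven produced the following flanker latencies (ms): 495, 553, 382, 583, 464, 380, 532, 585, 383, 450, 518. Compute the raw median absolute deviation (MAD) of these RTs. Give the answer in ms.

58 ms

Sorted: 380, 382, 383, 450, 464, 495, 518, 532, 553, 583, 585 → median = 495
|x − 495|: 0, 58, 113, 88, 31, 115, 37, 90, 112, 45, 23
Sorted deviations: 0, 23, 31, 37, 45, 58, 88, 90, 112, 113, 115 → MAD = 58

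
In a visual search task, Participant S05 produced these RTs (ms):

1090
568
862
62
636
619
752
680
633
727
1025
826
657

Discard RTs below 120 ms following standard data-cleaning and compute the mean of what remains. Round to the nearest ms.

756 ms

Excluded: 62
Retained (n=12): Σ = 9075
Mean = 9075/12 = 756.2500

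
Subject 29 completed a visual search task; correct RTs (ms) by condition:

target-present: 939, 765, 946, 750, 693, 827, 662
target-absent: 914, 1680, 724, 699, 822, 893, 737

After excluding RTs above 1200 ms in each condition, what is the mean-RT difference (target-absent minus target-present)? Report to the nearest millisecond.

1 ms

target-absent: exclude 1680
M(target-present) = 5582/7 = 797.429
M(target-absent) = 4789/6 = 798.167
Difference = 798.167 − 797.429 = 0.738 ms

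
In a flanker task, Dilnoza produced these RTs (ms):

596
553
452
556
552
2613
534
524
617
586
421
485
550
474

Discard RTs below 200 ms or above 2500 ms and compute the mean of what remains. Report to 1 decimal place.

530.8 ms

Excluded: 2613
Retained (n=13): Σ = 6900
Mean = 6900/13 = 530.7692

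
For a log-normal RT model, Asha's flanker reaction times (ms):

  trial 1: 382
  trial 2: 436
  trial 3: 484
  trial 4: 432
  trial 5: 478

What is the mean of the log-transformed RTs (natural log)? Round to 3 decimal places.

6.089

ln(RT): 5.9454, 6.0776, 6.1821, 6.0684, 6.1696
Σ ln(RT) = 30.4432
Mean = 30.4432/5 = 6.08864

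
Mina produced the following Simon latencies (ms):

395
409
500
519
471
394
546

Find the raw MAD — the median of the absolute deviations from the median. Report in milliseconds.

Sorted: 394, 395, 409, 471, 500, 519, 546 → median = 471
|x − 471|: 76, 62, 29, 48, 0, 77, 75
Sorted deviations: 0, 29, 48, 62, 75, 76, 77 → MAD = 62

62 ms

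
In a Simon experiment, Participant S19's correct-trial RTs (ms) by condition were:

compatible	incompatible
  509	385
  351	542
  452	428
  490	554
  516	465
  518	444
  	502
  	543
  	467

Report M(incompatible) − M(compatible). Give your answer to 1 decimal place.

M(compatible) = 2836/6 = 472.667
M(incompatible) = 4330/9 = 481.111
Difference = 481.111 − 472.667 = 8.444 ms

8.4 ms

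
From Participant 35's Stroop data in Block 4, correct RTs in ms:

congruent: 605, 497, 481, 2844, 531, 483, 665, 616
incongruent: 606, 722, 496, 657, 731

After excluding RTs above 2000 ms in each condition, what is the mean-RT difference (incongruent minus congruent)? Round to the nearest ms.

88 ms

congruent: exclude 2844
M(congruent) = 3878/7 = 554.000
M(incongruent) = 3212/5 = 642.400
Difference = 642.400 − 554.000 = 88.400 ms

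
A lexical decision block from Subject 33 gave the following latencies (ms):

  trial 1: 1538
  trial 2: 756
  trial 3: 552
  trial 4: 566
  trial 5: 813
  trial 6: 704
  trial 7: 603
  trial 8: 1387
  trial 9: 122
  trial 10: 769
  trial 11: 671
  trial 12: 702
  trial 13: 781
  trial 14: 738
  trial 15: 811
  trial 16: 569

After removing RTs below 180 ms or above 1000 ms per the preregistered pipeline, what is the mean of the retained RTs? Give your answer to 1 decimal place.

Excluded: 122, 1387, 1538
Retained (n=13): Σ = 9035
Mean = 9035/13 = 695.0000

695.0 ms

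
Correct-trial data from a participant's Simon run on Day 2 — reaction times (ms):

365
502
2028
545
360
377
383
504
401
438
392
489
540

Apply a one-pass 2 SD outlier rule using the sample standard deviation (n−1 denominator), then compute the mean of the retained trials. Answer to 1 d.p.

441.3 ms

n = 13, ΣRT = 7324, M = 563.385
Σ(x−M)² = 2378273.08; s = √(2378273.08/12) = 445.185
Cutoffs: 563.385 ± 2·445.185 → [-327.0, 1453.8]
Outside: 2028 → excluded.
Retained (n=12): Σ = 5296, mean = 5296/12 = 441.333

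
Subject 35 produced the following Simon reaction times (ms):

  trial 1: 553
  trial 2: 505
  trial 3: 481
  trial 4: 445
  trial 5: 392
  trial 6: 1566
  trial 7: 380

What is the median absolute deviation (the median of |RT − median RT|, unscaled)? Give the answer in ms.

72 ms

Sorted: 380, 392, 445, 481, 505, 553, 1566 → median = 481
|x − 481|: 72, 24, 0, 36, 89, 1085, 101
Sorted deviations: 0, 24, 36, 72, 89, 101, 1085 → MAD = 72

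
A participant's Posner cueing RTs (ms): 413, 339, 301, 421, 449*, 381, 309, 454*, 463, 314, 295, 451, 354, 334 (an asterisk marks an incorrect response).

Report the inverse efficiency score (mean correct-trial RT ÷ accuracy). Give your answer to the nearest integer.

Correct trials (n=12): 413, 339, 301, 421, 381, 309, 463, 314, 295, 451, 354, 334
Mean correct RT = 4375/12 = 364.5833 ms
Proportion correct = 12/14
IES = 364.5833 / (12/14) = 425.347 ms

425 ms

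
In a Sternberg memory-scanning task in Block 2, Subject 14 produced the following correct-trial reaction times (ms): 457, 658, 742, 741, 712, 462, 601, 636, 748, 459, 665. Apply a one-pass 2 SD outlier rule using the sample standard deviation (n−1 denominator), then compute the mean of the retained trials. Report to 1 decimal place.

n = 11, ΣRT = 6881, M = 625.545
Σ(x−M)² = 135574.73; s = √(135574.73/10) = 116.437
Cutoffs: 625.545 ± 2·116.437 → [392.7, 858.4]
No RTs fall outside the cutoffs; all 11 retained. Mean = 6881/11 = 625.545

625.5 ms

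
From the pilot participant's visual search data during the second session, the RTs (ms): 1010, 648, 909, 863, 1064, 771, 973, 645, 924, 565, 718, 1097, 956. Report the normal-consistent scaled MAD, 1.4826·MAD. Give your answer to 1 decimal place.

204.6 ms

Sorted: 565, 645, 648, 718, 771, 863, 909, 924, 956, 973, 1010, 1064, 1097 → median = 909
|x − 909| sorted: 0, 15, 46, 47, 64, 101, 138, 155, 188, 191, 261, 264, 344 → MAD = 138
Robust SD ≈ 1.4826 × 138 = 204.599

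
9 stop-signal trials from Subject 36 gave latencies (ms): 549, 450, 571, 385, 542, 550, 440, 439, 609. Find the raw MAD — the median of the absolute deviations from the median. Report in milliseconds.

Sorted: 385, 439, 440, 450, 542, 549, 550, 571, 609 → median = 542
|x − 542|: 7, 92, 29, 157, 0, 8, 102, 103, 67
Sorted deviations: 0, 7, 8, 29, 67, 92, 102, 103, 157 → MAD = 67

67 ms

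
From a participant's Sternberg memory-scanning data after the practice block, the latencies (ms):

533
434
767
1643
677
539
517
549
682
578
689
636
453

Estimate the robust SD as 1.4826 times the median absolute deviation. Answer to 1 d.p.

Sorted: 434, 453, 517, 533, 539, 549, 578, 636, 677, 682, 689, 767, 1643 → median = 578
|x − 578| sorted: 0, 29, 39, 45, 58, 61, 99, 104, 111, 125, 144, 189, 1065 → MAD = 99
Robust SD ≈ 1.4826 × 99 = 146.777

146.8 ms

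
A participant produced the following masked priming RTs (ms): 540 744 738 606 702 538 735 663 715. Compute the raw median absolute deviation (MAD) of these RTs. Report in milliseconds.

Sorted: 538, 540, 606, 663, 702, 715, 735, 738, 744 → median = 702
|x − 702|: 162, 42, 36, 96, 0, 164, 33, 39, 13
Sorted deviations: 0, 13, 33, 36, 39, 42, 96, 162, 164 → MAD = 39

39 ms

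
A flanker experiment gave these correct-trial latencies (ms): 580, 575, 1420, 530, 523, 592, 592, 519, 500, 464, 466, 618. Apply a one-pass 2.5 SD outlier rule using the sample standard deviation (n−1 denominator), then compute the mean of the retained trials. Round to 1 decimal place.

541.7 ms

n = 12, ΣRT = 7379, M = 614.917
Σ(x−M)² = 735048.92; s = √(735048.92/11) = 258.501
Cutoffs: 614.917 ± 2.5·258.501 → [-31.3, 1261.2]
Outside: 1420 → excluded.
Retained (n=11): Σ = 5959, mean = 5959/11 = 541.727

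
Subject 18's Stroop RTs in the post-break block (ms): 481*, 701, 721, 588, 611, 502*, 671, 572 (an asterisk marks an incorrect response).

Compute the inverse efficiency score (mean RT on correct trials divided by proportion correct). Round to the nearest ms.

Correct trials (n=6): 701, 721, 588, 611, 671, 572
Mean correct RT = 3864/6 = 644.0000 ms
Proportion correct = 6/8
IES = 644.0000 / (6/8) = 858.667 ms

859 ms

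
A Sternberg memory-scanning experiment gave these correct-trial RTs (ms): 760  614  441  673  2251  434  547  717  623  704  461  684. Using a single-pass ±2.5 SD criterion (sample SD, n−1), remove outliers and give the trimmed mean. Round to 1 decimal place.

605.3 ms

n = 12, ΣRT = 8909, M = 742.417
Σ(x−M)² = 2620592.92; s = √(2620592.92/11) = 488.094
Cutoffs: 742.417 ± 2.5·488.094 → [-477.8, 1962.7]
Outside: 2251 → excluded.
Retained (n=11): Σ = 6658, mean = 6658/11 = 605.273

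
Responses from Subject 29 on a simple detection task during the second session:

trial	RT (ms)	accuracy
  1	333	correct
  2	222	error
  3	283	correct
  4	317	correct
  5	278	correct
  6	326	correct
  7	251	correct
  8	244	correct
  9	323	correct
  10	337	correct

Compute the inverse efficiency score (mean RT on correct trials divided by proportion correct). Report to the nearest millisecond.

Correct trials (n=9): 333, 283, 317, 278, 326, 251, 244, 323, 337
Mean correct RT = 2692/9 = 299.1111 ms
Proportion correct = 9/10
IES = 299.1111 / (9/10) = 332.346 ms

332 ms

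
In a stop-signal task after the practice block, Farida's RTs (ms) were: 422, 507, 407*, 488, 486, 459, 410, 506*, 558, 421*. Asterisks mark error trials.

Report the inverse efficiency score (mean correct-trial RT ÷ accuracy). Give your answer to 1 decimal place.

Correct trials (n=7): 422, 507, 488, 486, 459, 410, 558
Mean correct RT = 3330/7 = 475.7143 ms
Proportion correct = 7/10
IES = 475.7143 / (7/10) = 679.592 ms

679.6 ms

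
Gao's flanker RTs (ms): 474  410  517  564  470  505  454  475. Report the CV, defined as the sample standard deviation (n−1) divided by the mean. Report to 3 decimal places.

n = 8, Σ = 3869, M = 483.6250
Σ(x−M)² = 14681.875; s = √(14681.875/7) = 45.7975
CV = 45.7975 / 483.6250 = 0.09470

0.095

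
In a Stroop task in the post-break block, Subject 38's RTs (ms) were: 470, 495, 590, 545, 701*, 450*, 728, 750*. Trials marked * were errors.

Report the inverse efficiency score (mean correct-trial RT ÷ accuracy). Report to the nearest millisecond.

Correct trials (n=5): 470, 495, 590, 545, 728
Mean correct RT = 2828/5 = 565.6000 ms
Proportion correct = 5/8
IES = 565.6000 / (5/8) = 904.960 ms

905 ms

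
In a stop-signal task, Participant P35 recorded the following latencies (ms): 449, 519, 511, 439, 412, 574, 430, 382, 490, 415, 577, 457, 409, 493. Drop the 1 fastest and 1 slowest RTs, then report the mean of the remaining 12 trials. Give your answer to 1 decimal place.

Sorted: 382, 409, 412, 415, 430, 439, 449, 457, 490, 493, 511, 519, 574, 577
Drop lowest 1 (382) and highest 1 (577)
Remaining (n=12): Σ = 5598, mean = 5598/12 = 466.500

466.5 ms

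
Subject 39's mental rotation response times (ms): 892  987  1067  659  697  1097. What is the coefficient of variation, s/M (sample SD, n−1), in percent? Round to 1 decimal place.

20.7%

n = 6, Σ = 5399, M = 899.8333
Σ(x−M)² = 173620.833; s = √(173620.833/5) = 186.3442
CV = 186.3442 / 899.8333 = 0.20709 = 20.709%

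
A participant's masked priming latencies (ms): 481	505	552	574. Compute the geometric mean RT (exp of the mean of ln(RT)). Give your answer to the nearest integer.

527 ms

ln(RT): 6.1759, 6.2246, 6.3135, 6.3526
Mean ln(RT) = 25.0666/4 = 6.26665
Geometric mean = exp(6.26665) = 526.71 ms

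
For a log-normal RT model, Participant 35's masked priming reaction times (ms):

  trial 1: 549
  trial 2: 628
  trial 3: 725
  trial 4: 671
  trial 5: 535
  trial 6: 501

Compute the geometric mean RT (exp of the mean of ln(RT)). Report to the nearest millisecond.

596 ms

ln(RT): 6.3081, 6.4425, 6.5862, 6.5088, 6.2823, 6.2166
Mean ln(RT) = 38.3445/6 = 6.39074
Geometric mean = exp(6.39074) = 596.30 ms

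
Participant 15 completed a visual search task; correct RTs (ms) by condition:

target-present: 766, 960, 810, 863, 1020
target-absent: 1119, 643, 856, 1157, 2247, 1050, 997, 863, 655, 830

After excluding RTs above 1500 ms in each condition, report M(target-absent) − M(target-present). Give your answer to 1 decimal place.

target-absent: exclude 2247
M(target-present) = 4419/5 = 883.800
M(target-absent) = 8170/9 = 907.778
Difference = 907.778 − 883.800 = 23.978 ms

24.0 ms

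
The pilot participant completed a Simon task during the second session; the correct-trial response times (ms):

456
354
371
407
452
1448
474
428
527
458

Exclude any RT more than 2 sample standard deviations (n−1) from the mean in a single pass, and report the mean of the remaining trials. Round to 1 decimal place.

n = 10, ΣRT = 5375, M = 537.500
Σ(x−M)² = 943840.50; s = √(943840.50/9) = 323.838
Cutoffs: 537.500 ± 2·323.838 → [-110.2, 1185.2]
Outside: 1448 → excluded.
Retained (n=9): Σ = 3927, mean = 3927/9 = 436.333

436.3 ms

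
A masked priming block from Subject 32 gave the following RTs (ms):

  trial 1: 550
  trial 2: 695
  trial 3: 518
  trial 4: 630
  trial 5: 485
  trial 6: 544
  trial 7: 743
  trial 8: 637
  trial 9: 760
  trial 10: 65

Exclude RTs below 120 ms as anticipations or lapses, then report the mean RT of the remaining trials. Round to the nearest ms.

Excluded: 65
Retained (n=9): Σ = 5562
Mean = 5562/9 = 618.0000

618 ms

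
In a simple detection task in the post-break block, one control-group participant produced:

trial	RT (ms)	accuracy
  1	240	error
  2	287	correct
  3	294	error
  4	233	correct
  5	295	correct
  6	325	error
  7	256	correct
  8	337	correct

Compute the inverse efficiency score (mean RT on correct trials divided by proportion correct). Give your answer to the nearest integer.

Correct trials (n=5): 287, 233, 295, 256, 337
Mean correct RT = 1408/5 = 281.6000 ms
Proportion correct = 5/8
IES = 281.6000 / (5/8) = 450.560 ms

451 ms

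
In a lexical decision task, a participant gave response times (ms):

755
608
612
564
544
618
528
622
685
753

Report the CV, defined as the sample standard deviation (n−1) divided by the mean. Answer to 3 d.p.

0.126

n = 10, Σ = 6289, M = 628.9000
Σ(x−M)² = 56938.900; s = √(56938.900/9) = 79.5396
CV = 79.5396 / 628.9000 = 0.12647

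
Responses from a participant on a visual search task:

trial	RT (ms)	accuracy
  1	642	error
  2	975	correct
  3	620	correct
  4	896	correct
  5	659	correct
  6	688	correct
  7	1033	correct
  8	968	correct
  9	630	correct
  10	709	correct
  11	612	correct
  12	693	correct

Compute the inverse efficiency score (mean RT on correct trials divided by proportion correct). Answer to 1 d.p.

Correct trials (n=11): 975, 620, 896, 659, 688, 1033, 968, 630, 709, 612, 693
Mean correct RT = 8483/11 = 771.1818 ms
Proportion correct = 11/12
IES = 771.1818 / (11/12) = 841.289 ms

841.3 ms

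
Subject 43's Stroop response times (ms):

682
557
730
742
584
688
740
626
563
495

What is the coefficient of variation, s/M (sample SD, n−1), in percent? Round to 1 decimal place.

13.7%

n = 10, Σ = 6407, M = 640.7000
Σ(x−M)² = 69742.100; s = √(69742.100/9) = 88.0291
CV = 88.0291 / 640.7000 = 0.13740 = 13.740%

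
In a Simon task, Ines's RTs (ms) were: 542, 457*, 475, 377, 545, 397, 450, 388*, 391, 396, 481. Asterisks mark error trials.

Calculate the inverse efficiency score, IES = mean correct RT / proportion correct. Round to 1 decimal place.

550.5 ms

Correct trials (n=9): 542, 475, 377, 545, 397, 450, 391, 396, 481
Mean correct RT = 4054/9 = 450.4444 ms
Proportion correct = 9/11
IES = 450.4444 / (9/11) = 550.543 ms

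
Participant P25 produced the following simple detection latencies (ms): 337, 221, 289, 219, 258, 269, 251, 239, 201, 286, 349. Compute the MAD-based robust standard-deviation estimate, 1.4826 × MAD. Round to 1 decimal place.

Sorted: 201, 219, 221, 239, 251, 258, 269, 286, 289, 337, 349 → median = 258
|x − 258| sorted: 0, 7, 11, 19, 28, 31, 37, 39, 57, 79, 91 → MAD = 31
Robust SD ≈ 1.4826 × 31 = 45.961

46.0 ms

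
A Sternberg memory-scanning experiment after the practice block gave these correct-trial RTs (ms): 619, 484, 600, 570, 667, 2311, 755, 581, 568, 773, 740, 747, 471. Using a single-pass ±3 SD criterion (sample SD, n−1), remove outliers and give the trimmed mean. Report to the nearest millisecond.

631 ms

n = 13, ΣRT = 9886, M = 760.462
Σ(x−M)² = 2725193.23; s = √(2725193.23/12) = 476.550
Cutoffs: 760.462 ± 3·476.550 → [-669.2, 2190.1]
Outside: 2311 → excluded.
Retained (n=12): Σ = 7575, mean = 7575/12 = 631.250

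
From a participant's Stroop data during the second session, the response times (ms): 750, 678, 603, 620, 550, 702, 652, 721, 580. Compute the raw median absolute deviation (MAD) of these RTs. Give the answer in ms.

Sorted: 550, 580, 603, 620, 652, 678, 702, 721, 750 → median = 652
|x − 652|: 98, 26, 49, 32, 102, 50, 0, 69, 72
Sorted deviations: 0, 26, 32, 49, 50, 69, 72, 98, 102 → MAD = 50

50 ms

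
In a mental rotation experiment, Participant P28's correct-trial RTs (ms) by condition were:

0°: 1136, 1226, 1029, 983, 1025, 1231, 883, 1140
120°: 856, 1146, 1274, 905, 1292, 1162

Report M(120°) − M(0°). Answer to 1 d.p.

M(0°) = 8653/8 = 1081.625
M(120°) = 6635/6 = 1105.833
Difference = 1105.833 − 1081.625 = 24.208 ms

24.2 ms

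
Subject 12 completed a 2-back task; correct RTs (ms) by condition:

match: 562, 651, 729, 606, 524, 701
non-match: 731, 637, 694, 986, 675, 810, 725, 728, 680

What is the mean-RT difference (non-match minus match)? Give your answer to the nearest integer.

M(match) = 3773/6 = 628.833
M(non-match) = 6666/9 = 740.667
Difference = 740.667 − 628.833 = 111.833 ms

112 ms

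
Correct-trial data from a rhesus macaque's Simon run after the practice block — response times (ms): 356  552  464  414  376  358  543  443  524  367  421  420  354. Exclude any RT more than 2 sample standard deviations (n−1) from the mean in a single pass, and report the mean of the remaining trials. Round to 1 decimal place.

430.2 ms

n = 13, ΣRT = 5592, M = 430.154
Σ(x−M)² = 61571.69; s = √(61571.69/12) = 71.631
Cutoffs: 430.154 ± 2·71.631 → [286.9, 573.4]
No RTs fall outside the cutoffs; all 13 retained. Mean = 5592/13 = 430.154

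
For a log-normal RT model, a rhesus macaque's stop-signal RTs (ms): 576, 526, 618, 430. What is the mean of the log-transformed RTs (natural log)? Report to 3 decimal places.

6.278

ln(RT): 6.3561, 6.2653, 6.4265, 6.0638
Σ ln(RT) = 25.1117
Mean = 25.1117/4 = 6.27792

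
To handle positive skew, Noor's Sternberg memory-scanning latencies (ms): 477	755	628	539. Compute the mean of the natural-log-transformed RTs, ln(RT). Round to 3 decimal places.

6.382

ln(RT): 6.1675, 6.6267, 6.4425, 6.2897
Σ ln(RT) = 25.5265
Mean = 25.5265/4 = 6.38162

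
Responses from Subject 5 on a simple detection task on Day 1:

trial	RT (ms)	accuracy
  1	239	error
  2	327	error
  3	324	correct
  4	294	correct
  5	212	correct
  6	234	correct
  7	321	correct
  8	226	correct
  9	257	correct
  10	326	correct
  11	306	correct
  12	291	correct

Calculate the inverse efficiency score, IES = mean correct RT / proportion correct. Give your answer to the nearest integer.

Correct trials (n=10): 324, 294, 212, 234, 321, 226, 257, 326, 306, 291
Mean correct RT = 2791/10 = 279.1000 ms
Proportion correct = 10/12
IES = 279.1000 / (10/12) = 334.920 ms

335 ms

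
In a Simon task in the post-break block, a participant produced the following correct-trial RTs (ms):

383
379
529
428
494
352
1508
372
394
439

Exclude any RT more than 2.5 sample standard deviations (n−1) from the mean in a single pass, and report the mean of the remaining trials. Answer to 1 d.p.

n = 10, ΣRT = 5278, M = 527.800
Σ(x−M)² = 1095971.60; s = √(1095971.60/9) = 348.962
Cutoffs: 527.800 ± 2.5·348.962 → [-344.6, 1400.2]
Outside: 1508 → excluded.
Retained (n=9): Σ = 3770, mean = 3770/9 = 418.889

418.9 ms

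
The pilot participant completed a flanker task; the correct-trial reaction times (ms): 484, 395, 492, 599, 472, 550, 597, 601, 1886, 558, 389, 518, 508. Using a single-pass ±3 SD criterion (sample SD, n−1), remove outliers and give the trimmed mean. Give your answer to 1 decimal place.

513.6 ms

n = 13, ΣRT = 8049, M = 619.154
Σ(x−M)² = 1796539.69; s = √(1796539.69/12) = 386.926
Cutoffs: 619.154 ± 3·386.926 → [-541.6, 1779.9]
Outside: 1886 → excluded.
Retained (n=12): Σ = 6163, mean = 6163/12 = 513.583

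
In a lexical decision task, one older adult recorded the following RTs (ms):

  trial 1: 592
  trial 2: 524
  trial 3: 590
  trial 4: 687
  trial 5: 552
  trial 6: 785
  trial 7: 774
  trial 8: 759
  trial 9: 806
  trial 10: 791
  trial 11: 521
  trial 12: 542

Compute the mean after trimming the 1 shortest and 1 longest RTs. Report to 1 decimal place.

659.6 ms

Sorted: 521, 524, 542, 552, 590, 592, 687, 759, 774, 785, 791, 806
Drop lowest 1 (521) and highest 1 (806)
Remaining (n=10): Σ = 6596, mean = 6596/10 = 659.600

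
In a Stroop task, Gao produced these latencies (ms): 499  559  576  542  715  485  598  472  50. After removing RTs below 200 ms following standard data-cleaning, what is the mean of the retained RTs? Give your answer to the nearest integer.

Excluded: 50
Retained (n=8): Σ = 4446
Mean = 4446/8 = 555.7500

556 ms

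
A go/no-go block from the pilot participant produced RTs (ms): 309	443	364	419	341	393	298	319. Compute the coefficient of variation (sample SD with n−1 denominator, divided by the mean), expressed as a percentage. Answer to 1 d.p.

14.8%

n = 8, Σ = 2886, M = 360.7500
Σ(x−M)² = 19957.500; s = √(19957.500/7) = 53.3954
CV = 53.3954 / 360.7500 = 0.14801 = 14.801%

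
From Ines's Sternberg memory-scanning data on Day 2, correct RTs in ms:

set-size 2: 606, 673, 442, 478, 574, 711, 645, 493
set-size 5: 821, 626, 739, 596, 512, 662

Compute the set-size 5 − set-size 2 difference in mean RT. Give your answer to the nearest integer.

82 ms

M(set-size 2) = 4622/8 = 577.750
M(set-size 5) = 3956/6 = 659.333
Difference = 659.333 − 577.750 = 81.583 ms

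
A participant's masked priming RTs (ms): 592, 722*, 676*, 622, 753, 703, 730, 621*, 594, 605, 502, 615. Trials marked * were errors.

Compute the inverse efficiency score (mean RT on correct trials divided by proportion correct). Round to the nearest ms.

Correct trials (n=9): 592, 622, 753, 703, 730, 594, 605, 502, 615
Mean correct RT = 5716/9 = 635.1111 ms
Proportion correct = 9/12
IES = 635.1111 / (9/12) = 846.815 ms

847 ms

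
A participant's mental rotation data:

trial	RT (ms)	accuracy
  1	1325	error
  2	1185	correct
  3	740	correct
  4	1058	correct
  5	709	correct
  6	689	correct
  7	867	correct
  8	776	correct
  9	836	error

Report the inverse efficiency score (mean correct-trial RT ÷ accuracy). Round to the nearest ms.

Correct trials (n=7): 1185, 740, 1058, 709, 689, 867, 776
Mean correct RT = 6024/7 = 860.5714 ms
Proportion correct = 7/9
IES = 860.5714 / (7/9) = 1106.449 ms

1106 ms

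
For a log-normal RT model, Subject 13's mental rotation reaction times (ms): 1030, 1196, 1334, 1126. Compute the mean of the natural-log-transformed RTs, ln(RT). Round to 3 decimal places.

7.062

ln(RT): 6.9373, 7.0867, 7.1959, 7.0264
Σ ln(RT) = 28.2464
Mean = 28.2464/4 = 7.06160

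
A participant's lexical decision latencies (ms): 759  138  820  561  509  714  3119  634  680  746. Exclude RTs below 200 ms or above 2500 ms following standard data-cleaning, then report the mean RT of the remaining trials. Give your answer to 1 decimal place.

Excluded: 138, 3119
Retained (n=8): Σ = 5423
Mean = 5423/8 = 677.8750

677.9 ms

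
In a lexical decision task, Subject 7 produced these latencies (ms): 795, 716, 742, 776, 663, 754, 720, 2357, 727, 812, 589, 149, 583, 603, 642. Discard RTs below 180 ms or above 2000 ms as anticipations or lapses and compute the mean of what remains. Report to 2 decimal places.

701.69 ms

Excluded: 149, 2357
Retained (n=13): Σ = 9122
Mean = 9122/13 = 701.6923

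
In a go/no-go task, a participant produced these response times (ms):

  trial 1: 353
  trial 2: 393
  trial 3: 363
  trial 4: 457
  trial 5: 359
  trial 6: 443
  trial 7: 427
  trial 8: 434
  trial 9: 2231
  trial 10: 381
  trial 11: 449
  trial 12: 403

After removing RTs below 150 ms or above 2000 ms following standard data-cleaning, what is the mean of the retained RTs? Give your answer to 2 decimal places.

Excluded: 2231
Retained (n=11): Σ = 4462
Mean = 4462/11 = 405.6364

405.64 ms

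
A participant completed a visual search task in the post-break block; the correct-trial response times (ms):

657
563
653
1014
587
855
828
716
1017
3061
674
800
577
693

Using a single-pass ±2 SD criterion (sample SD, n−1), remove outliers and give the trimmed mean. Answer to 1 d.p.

741.1 ms

n = 14, ΣRT = 12695, M = 906.786
Σ(x−M)² = 5276876.36; s = √(5276876.36/13) = 637.113
Cutoffs: 906.786 ± 2·637.113 → [-367.4, 2181.0]
Outside: 3061 → excluded.
Retained (n=13): Σ = 9634, mean = 9634/13 = 741.077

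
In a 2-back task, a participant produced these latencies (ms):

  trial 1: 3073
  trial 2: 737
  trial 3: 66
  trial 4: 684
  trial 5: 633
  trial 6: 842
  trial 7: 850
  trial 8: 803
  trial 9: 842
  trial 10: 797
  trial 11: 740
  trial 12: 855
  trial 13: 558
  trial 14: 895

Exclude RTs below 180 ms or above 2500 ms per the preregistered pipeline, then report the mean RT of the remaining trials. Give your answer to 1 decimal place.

Excluded: 66, 3073
Retained (n=12): Σ = 9236
Mean = 9236/12 = 769.6667

769.7 ms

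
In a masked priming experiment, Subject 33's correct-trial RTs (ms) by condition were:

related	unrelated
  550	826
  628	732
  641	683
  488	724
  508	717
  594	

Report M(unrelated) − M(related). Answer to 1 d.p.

M(related) = 3409/6 = 568.167
M(unrelated) = 3682/5 = 736.400
Difference = 736.400 − 568.167 = 168.233 ms

168.2 ms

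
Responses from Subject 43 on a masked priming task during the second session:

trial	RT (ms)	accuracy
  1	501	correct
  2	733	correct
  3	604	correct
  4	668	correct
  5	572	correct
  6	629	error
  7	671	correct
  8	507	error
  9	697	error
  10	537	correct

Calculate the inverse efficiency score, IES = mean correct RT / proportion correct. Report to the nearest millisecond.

875 ms

Correct trials (n=7): 501, 733, 604, 668, 572, 671, 537
Mean correct RT = 4286/7 = 612.2857 ms
Proportion correct = 7/10
IES = 612.2857 / (7/10) = 874.694 ms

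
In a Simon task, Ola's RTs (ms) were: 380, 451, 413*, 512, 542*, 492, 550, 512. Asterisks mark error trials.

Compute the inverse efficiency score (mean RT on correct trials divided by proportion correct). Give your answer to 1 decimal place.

643.8 ms

Correct trials (n=6): 380, 451, 512, 492, 550, 512
Mean correct RT = 2897/6 = 482.8333 ms
Proportion correct = 6/8
IES = 482.8333 / (6/8) = 643.778 ms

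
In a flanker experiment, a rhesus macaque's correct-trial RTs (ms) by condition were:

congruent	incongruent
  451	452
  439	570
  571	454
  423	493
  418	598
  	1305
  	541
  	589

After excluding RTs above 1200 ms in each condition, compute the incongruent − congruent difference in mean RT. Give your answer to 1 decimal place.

incongruent: exclude 1305
M(congruent) = 2302/5 = 460.400
M(incongruent) = 3697/7 = 528.143
Difference = 528.143 − 460.400 = 67.743 ms

67.7 ms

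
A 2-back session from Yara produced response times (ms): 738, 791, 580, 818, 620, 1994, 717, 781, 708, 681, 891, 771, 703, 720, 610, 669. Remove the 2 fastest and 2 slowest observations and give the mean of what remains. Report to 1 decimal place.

Sorted: 580, 610, 620, 669, 681, 703, 708, 717, 720, 738, 771, 781, 791, 818, 891, 1994
Drop lowest 2 (580, 610) and highest 2 (891, 1994)
Remaining (n=12): Σ = 8717, mean = 8717/12 = 726.417

726.4 ms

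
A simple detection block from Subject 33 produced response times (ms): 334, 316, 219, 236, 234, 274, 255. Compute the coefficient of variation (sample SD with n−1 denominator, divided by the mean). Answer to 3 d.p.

n = 7, Σ = 1868, M = 266.8571
Σ(x−M)² = 11436.857; s = √(11436.857/6) = 43.6594
CV = 43.6594 / 266.8571 = 0.16361

0.164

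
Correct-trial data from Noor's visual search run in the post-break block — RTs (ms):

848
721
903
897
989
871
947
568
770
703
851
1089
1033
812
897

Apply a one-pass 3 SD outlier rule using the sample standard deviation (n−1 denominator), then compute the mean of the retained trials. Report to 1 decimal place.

n = 15, ΣRT = 12899, M = 859.933
Σ(x−M)² = 251150.93; s = √(251150.93/14) = 133.938
Cutoffs: 859.933 ± 3·133.938 → [458.1, 1261.7]
No RTs fall outside the cutoffs; all 15 retained. Mean = 12899/15 = 859.933

859.9 ms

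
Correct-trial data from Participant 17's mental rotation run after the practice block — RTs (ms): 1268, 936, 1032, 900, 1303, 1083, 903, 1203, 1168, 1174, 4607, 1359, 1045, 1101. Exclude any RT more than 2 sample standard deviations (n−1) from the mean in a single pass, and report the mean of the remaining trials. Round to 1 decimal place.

n = 14, ΣRT = 19082, M = 1363.000
Σ(x−M)² = 11601550.00; s = √(11601550.00/13) = 944.684
Cutoffs: 1363.000 ± 2·944.684 → [-526.4, 3252.4]
Outside: 4607 → excluded.
Retained (n=13): Σ = 14475, mean = 14475/13 = 1113.462

1113.5 ms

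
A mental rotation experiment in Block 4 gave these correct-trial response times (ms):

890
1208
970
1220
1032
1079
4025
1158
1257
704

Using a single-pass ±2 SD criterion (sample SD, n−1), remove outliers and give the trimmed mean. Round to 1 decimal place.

1057.6 ms

n = 10, ΣRT = 13543, M = 1354.300
Σ(x−M)² = 8185898.10; s = √(8185898.10/9) = 953.700
Cutoffs: 1354.300 ± 2·953.700 → [-553.1, 3261.7]
Outside: 4025 → excluded.
Retained (n=9): Σ = 9518, mean = 9518/9 = 1057.556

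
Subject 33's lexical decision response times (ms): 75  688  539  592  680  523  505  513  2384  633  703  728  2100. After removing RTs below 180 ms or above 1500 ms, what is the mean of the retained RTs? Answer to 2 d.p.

Excluded: 75, 2100, 2384
Retained (n=10): Σ = 6104
Mean = 6104/10 = 610.4000

610.40 ms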